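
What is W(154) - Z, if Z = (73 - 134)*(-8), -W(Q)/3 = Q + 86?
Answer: -1208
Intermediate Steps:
W(Q) = -258 - 3*Q (W(Q) = -3*(Q + 86) = -3*(86 + Q) = -258 - 3*Q)
Z = 488 (Z = -61*(-8) = 488)
W(154) - Z = (-258 - 3*154) - 1*488 = (-258 - 462) - 488 = -720 - 488 = -1208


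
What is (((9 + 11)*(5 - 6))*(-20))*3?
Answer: 1200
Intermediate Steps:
(((9 + 11)*(5 - 6))*(-20))*3 = ((20*(-1))*(-20))*3 = -20*(-20)*3 = 400*3 = 1200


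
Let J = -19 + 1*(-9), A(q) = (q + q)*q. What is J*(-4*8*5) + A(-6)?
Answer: 4552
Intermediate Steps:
A(q) = 2*q**2 (A(q) = (2*q)*q = 2*q**2)
J = -28 (J = -19 - 9 = -28)
J*(-4*8*5) + A(-6) = -28*(-4*8)*5 + 2*(-6)**2 = -(-896)*5 + 2*36 = -28*(-160) + 72 = 4480 + 72 = 4552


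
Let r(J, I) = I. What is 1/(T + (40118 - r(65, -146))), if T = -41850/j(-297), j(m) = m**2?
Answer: 3267/131540938 ≈ 2.4836e-5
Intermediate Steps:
T = -1550/3267 (T = -41850/((-297)**2) = -41850/88209 = -41850*1/88209 = -1550/3267 ≈ -0.47444)
1/(T + (40118 - r(65, -146))) = 1/(-1550/3267 + (40118 - 1*(-146))) = 1/(-1550/3267 + (40118 + 146)) = 1/(-1550/3267 + 40264) = 1/(131540938/3267) = 3267/131540938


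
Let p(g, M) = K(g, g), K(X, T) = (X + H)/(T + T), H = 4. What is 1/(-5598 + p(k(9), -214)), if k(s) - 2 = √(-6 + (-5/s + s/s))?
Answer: 2*(-5*√2 + 6*I)/(-67158*I + 55975*√2) ≈ -0.00017866 + 1.5748e-8*I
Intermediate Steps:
k(s) = 2 + √(-5 - 5/s) (k(s) = 2 + √(-6 + (-5/s + s/s)) = 2 + √(-6 + (-5/s + 1)) = 2 + √(-6 + (1 - 5/s)) = 2 + √(-5 - 5/s))
K(X, T) = (4 + X)/(2*T) (K(X, T) = (X + 4)/(T + T) = (4 + X)/((2*T)) = (4 + X)*(1/(2*T)) = (4 + X)/(2*T))
p(g, M) = (4 + g)/(2*g)
1/(-5598 + p(k(9), -214)) = 1/(-5598 + (4 + (2 + √5*√((-1 - 1*9)/9)))/(2*(2 + √5*√((-1 - 1*9)/9)))) = 1/(-5598 + (4 + (2 + √5*√((-1 - 9)/9)))/(2*(2 + √5*√((-1 - 9)/9)))) = 1/(-5598 + (4 + (2 + √5*√((⅑)*(-10))))/(2*(2 + √5*√((⅑)*(-10))))) = 1/(-5598 + (4 + (2 + √5*√(-10/9)))/(2*(2 + √5*√(-10/9)))) = 1/(-5598 + (4 + (2 + √5*(I*√10/3)))/(2*(2 + √5*(I*√10/3)))) = 1/(-5598 + (4 + (2 + 5*I*√2/3))/(2*(2 + 5*I*√2/3))) = 1/(-5598 + (6 + 5*I*√2/3)/(2*(2 + 5*I*√2/3)))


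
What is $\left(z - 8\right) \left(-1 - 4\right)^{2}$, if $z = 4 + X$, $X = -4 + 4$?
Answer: $-100$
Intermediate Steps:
$X = 0$
$z = 4$ ($z = 4 + 0 = 4$)
$\left(z - 8\right) \left(-1 - 4\right)^{2} = \left(4 - 8\right) \left(-1 - 4\right)^{2} = - 4 \left(-5\right)^{2} = \left(-4\right) 25 = -100$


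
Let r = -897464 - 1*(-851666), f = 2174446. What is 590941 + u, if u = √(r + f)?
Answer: 590941 + 2*√532162 ≈ 5.9240e+5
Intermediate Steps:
r = -45798 (r = -897464 + 851666 = -45798)
u = 2*√532162 (u = √(-45798 + 2174446) = √2128648 = 2*√532162 ≈ 1459.0)
590941 + u = 590941 + 2*√532162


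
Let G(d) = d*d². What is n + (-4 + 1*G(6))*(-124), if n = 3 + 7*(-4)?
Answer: -26313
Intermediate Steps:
G(d) = d³
n = -25 (n = 3 - 28 = -25)
n + (-4 + 1*G(6))*(-124) = -25 + (-4 + 1*6³)*(-124) = -25 + (-4 + 1*216)*(-124) = -25 + (-4 + 216)*(-124) = -25 + 212*(-124) = -25 - 26288 = -26313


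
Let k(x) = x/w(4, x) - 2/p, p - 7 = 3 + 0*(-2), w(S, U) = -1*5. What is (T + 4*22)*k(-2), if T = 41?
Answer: 129/5 ≈ 25.800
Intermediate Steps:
w(S, U) = -5
p = 10 (p = 7 + (3 + 0*(-2)) = 7 + (3 + 0) = 7 + 3 = 10)
k(x) = -⅕ - x/5 (k(x) = x/(-5) - 2/10 = x*(-⅕) - 2*⅒ = -x/5 - ⅕ = -⅕ - x/5)
(T + 4*22)*k(-2) = (41 + 4*22)*(-⅕ - ⅕*(-2)) = (41 + 88)*(-⅕ + ⅖) = 129*(⅕) = 129/5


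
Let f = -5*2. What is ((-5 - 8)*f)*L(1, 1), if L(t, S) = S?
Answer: 130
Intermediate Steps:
f = -10
((-5 - 8)*f)*L(1, 1) = ((-5 - 8)*(-10))*1 = -13*(-10)*1 = 130*1 = 130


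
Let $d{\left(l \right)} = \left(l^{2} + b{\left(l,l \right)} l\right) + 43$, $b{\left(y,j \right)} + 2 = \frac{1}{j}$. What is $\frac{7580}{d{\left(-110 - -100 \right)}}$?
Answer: $\frac{1895}{41} \approx 46.219$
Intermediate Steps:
$b{\left(y,j \right)} = -2 + \frac{1}{j}$
$d{\left(l \right)} = 43 + l^{2} + l \left(-2 + \frac{1}{l}\right)$ ($d{\left(l \right)} = \left(l^{2} + \left(-2 + \frac{1}{l}\right) l\right) + 43 = \left(l^{2} + l \left(-2 + \frac{1}{l}\right)\right) + 43 = 43 + l^{2} + l \left(-2 + \frac{1}{l}\right)$)
$\frac{7580}{d{\left(-110 - -100 \right)}} = \frac{7580}{44 + \left(-110 - -100\right)^{2} - 2 \left(-110 - -100\right)} = \frac{7580}{44 + \left(-110 + 100\right)^{2} - 2 \left(-110 + 100\right)} = \frac{7580}{44 + \left(-10\right)^{2} - -20} = \frac{7580}{44 + 100 + 20} = \frac{7580}{164} = 7580 \cdot \frac{1}{164} = \frac{1895}{41}$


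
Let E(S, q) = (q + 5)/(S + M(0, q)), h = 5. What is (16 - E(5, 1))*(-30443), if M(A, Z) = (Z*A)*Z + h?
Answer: -2344111/5 ≈ -4.6882e+5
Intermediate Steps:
M(A, Z) = 5 + A*Z² (M(A, Z) = (Z*A)*Z + 5 = (A*Z)*Z + 5 = A*Z² + 5 = 5 + A*Z²)
E(S, q) = (5 + q)/(5 + S) (E(S, q) = (q + 5)/(S + (5 + 0*q²)) = (5 + q)/(S + (5 + 0)) = (5 + q)/(S + 5) = (5 + q)/(5 + S))
(16 - E(5, 1))*(-30443) = (16 - (5 + 1)/(5 + 5))*(-30443) = (16 - 6/10)*(-30443) = (16 - 1*⅗)*(-30443) = (16 - ⅗)*(-30443) = (77/5)*(-30443) = -2344111/5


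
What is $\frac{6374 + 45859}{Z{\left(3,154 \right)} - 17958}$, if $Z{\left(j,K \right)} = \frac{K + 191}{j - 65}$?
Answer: $- \frac{1079482}{371247} \approx -2.9077$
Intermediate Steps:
$Z{\left(j,K \right)} = \frac{191 + K}{-65 + j}$
$\frac{6374 + 45859}{Z{\left(3,154 \right)} - 17958} = \frac{6374 + 45859}{\frac{191 + 154}{-65 + 3} - 17958} = \frac{52233}{\frac{1}{-62} \cdot 345 - 17958} = \frac{52233}{\left(- \frac{1}{62}\right) 345 - 17958} = \frac{52233}{- \frac{345}{62} - 17958} = \frac{52233}{- \frac{1113741}{62}} = 52233 \left(- \frac{62}{1113741}\right) = - \frac{1079482}{371247}$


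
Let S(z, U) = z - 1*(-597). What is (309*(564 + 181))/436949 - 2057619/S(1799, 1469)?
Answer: -898522993251/1046929804 ≈ -858.25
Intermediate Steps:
S(z, U) = 597 + z (S(z, U) = z + 597 = 597 + z)
(309*(564 + 181))/436949 - 2057619/S(1799, 1469) = (309*(564 + 181))/436949 - 2057619/(597 + 1799) = (309*745)*(1/436949) - 2057619/2396 = 230205*(1/436949) - 2057619*1/2396 = 230205/436949 - 2057619/2396 = -898522993251/1046929804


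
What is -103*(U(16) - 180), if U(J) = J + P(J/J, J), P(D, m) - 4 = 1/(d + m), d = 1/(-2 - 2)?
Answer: 1037828/63 ≈ 16473.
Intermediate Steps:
d = -¼ (d = 1/(-4) = -¼ ≈ -0.25000)
P(D, m) = 4 + 1/(-¼ + m)
U(J) = J + 16*J/(-1 + 4*J)
-103*(U(16) - 180) = -103*(16*(15 + 4*16)/(-1 + 4*16) - 180) = -103*(16*(15 + 64)/(-1 + 64) - 180) = -103*(16*79/63 - 180) = -103*(16*(1/63)*79 - 180) = -103*(1264/63 - 180) = -103*(-10076/63) = 1037828/63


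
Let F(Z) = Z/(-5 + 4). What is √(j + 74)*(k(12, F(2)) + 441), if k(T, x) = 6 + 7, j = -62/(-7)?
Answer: 908*√1015/7 ≈ 4132.6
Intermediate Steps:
j = 62/7 (j = -62*(-⅐) = 62/7 ≈ 8.8571)
F(Z) = -Z (F(Z) = Z/(-1) = Z*(-1) = -Z)
k(T, x) = 13
√(j + 74)*(k(12, F(2)) + 441) = √(62/7 + 74)*(13 + 441) = √(580/7)*454 = (2*√1015/7)*454 = 908*√1015/7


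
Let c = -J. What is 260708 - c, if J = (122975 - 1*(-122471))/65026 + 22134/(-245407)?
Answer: 2080197096896547/7978917791 ≈ 2.6071e+5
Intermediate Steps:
J = 29397440519/7978917791 (J = (122975 + 122471)*(1/65026) + 22134*(-1/245407) = 245446*(1/65026) - 22134/245407 = 122723/32513 - 22134/245407 = 29397440519/7978917791 ≈ 3.6844)
c = -29397440519/7978917791 (c = -1*29397440519/7978917791 = -29397440519/7978917791 ≈ -3.6844)
260708 - c = 260708 - 1*(-29397440519/7978917791) = 260708 + 29397440519/7978917791 = 2080197096896547/7978917791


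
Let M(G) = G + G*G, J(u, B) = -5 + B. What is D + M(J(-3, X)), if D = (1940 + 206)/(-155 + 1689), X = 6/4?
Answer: 31137/3068 ≈ 10.149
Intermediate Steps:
X = 3/2 (X = 6*(¼) = 3/2 ≈ 1.5000)
M(G) = G + G²
D = 1073/767 (D = 2146/1534 = 2146*(1/1534) = 1073/767 ≈ 1.3990)
D + M(J(-3, X)) = 1073/767 + (-5 + 3/2)*(1 + (-5 + 3/2)) = 1073/767 - 7*(1 - 7/2)/2 = 1073/767 - 7/2*(-5/2) = 1073/767 + 35/4 = 31137/3068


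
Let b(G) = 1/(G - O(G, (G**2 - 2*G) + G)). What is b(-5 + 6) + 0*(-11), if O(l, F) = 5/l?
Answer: -1/4 ≈ -0.25000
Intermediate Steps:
b(G) = 1/(G - 5/G)
b(-5 + 6) + 0*(-11) = (-5 + 6)/(-5 + (-5 + 6)**2) + 0*(-11) = 1/(-5 + 1**2) + 0 = 1/(-5 + 1) + 0 = 1/(-4) + 0 = 1*(-1/4) + 0 = -1/4 + 0 = -1/4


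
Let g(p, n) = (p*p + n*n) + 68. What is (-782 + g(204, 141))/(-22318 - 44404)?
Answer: -60783/66722 ≈ -0.91099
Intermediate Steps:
g(p, n) = 68 + n² + p² (g(p, n) = (p² + n²) + 68 = (n² + p²) + 68 = 68 + n² + p²)
(-782 + g(204, 141))/(-22318 - 44404) = (-782 + (68 + 141² + 204²))/(-22318 - 44404) = (-782 + (68 + 19881 + 41616))/(-66722) = (-782 + 61565)*(-1/66722) = 60783*(-1/66722) = -60783/66722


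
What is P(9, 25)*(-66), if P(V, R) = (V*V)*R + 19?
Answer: -134904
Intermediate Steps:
P(V, R) = 19 + R*V² (P(V, R) = V²*R + 19 = R*V² + 19 = 19 + R*V²)
P(9, 25)*(-66) = (19 + 25*9²)*(-66) = (19 + 25*81)*(-66) = (19 + 2025)*(-66) = 2044*(-66) = -134904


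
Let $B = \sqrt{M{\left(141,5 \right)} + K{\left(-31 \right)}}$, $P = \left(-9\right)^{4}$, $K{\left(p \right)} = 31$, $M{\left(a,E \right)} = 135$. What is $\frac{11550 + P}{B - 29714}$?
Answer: $- \frac{1080623}{1772935} - \frac{6037 \sqrt{166}}{294307210} \approx -0.60978$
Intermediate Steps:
$P = 6561$
$B = \sqrt{166}$ ($B = \sqrt{135 + 31} = \sqrt{166} \approx 12.884$)
$\frac{11550 + P}{B - 29714} = \frac{11550 + 6561}{\sqrt{166} - 29714} = \frac{18111}{-29714 + \sqrt{166}}$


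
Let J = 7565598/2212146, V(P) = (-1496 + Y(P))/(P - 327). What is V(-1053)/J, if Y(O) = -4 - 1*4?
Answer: 46209272/145007295 ≈ 0.31867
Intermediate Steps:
Y(O) = -8 (Y(O) = -4 - 4 = -8)
V(P) = -1504/(-327 + P) (V(P) = (-1496 - 8)/(P - 327) = -1504/(-327 + P))
J = 420311/122897 (J = 7565598*(1/2212146) = 420311/122897 ≈ 3.4200)
V(-1053)/J = (-1504/(-327 - 1053))/(420311/122897) = -1504/(-1380)*(122897/420311) = -1504*(-1/1380)*(122897/420311) = (376/345)*(122897/420311) = 46209272/145007295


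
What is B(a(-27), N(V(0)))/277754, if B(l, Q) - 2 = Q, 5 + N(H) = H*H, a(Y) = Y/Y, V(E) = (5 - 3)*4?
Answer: 61/277754 ≈ 0.00021962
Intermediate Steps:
V(E) = 8 (V(E) = 2*4 = 8)
a(Y) = 1
N(H) = -5 + H² (N(H) = -5 + H*H = -5 + H²)
B(l, Q) = 2 + Q
B(a(-27), N(V(0)))/277754 = (2 + (-5 + 8²))/277754 = (2 + (-5 + 64))*(1/277754) = (2 + 59)*(1/277754) = 61*(1/277754) = 61/277754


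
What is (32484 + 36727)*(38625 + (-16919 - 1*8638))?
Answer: 904449348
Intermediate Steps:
(32484 + 36727)*(38625 + (-16919 - 1*8638)) = 69211*(38625 + (-16919 - 8638)) = 69211*(38625 - 25557) = 69211*13068 = 904449348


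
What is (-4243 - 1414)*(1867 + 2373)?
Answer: -23985680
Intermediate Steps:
(-4243 - 1414)*(1867 + 2373) = -5657*4240 = -23985680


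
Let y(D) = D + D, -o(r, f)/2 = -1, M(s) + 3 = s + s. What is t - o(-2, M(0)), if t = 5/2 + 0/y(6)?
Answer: 1/2 ≈ 0.50000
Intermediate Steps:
M(s) = -3 + 2*s (M(s) = -3 + (s + s) = -3 + 2*s)
o(r, f) = 2 (o(r, f) = -2*(-1) = 2)
y(D) = 2*D
t = 5/2 (t = 5/2 + 0/((2*6)) = 5*(1/2) + 0/12 = 5/2 + 0*(1/12) = 5/2 + 0 = 5/2 ≈ 2.5000)
t - o(-2, M(0)) = 5/2 - 1*2 = 5/2 - 2 = 1/2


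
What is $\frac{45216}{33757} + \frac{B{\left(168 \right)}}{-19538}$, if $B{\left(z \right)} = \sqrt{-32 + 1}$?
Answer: $\frac{45216}{33757} - \frac{i \sqrt{31}}{19538} \approx 1.3395 - 0.00028497 i$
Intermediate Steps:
$B{\left(z \right)} = i \sqrt{31}$ ($B{\left(z \right)} = \sqrt{-31} = i \sqrt{31}$)
$\frac{45216}{33757} + \frac{B{\left(168 \right)}}{-19538} = \frac{45216}{33757} + \frac{i \sqrt{31}}{-19538} = 45216 \cdot \frac{1}{33757} + i \sqrt{31} \left(- \frac{1}{19538}\right) = \frac{45216}{33757} - \frac{i \sqrt{31}}{19538}$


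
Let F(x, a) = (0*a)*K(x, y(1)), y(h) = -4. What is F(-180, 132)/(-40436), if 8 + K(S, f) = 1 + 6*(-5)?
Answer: 0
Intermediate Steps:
K(S, f) = -37 (K(S, f) = -8 + (1 + 6*(-5)) = -8 + (1 - 30) = -8 - 29 = -37)
F(x, a) = 0 (F(x, a) = (0*a)*(-37) = 0*(-37) = 0)
F(-180, 132)/(-40436) = 0/(-40436) = 0*(-1/40436) = 0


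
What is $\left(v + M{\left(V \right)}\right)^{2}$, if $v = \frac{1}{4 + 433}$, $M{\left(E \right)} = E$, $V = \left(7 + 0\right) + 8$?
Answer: $\frac{42981136}{190969} \approx 225.07$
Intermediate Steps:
$V = 15$ ($V = 7 + 8 = 15$)
$v = \frac{1}{437} \approx 0.0022883$
$\left(v + M{\left(V \right)}\right)^{2} = \left(\frac{1}{437} + 15\right)^{2} = \left(\frac{6556}{437}\right)^{2} = \frac{42981136}{190969}$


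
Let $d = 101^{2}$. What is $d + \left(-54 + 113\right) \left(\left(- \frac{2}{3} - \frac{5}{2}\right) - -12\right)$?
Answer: $\frac{64333}{6} \approx 10722.0$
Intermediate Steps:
$d = 10201$
$d + \left(-54 + 113\right) \left(\left(- \frac{2}{3} - \frac{5}{2}\right) - -12\right) = 10201 + \left(-54 + 113\right) \left(\left(- \frac{2}{3} - \frac{5}{2}\right) - -12\right) = 10201 + 59 \left(\left(\left(-2\right) \frac{1}{3} - \frac{5}{2}\right) + 12\right) = 10201 + 59 \left(\left(- \frac{2}{3} - \frac{5}{2}\right) + 12\right) = 10201 + 59 \left(- \frac{19}{6} + 12\right) = 10201 + 59 \cdot \frac{53}{6} = 10201 + \frac{3127}{6} = \frac{64333}{6}$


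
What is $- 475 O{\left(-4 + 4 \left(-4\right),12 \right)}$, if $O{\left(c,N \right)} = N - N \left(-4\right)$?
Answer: $-28500$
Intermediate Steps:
$O{\left(c,N \right)} = 5 N$ ($O{\left(c,N \right)} = N - - 4 N = N + 4 N = 5 N$)
$- 475 O{\left(-4 + 4 \left(-4\right),12 \right)} = - 475 \cdot 5 \cdot 12 = \left(-475\right) 60 = -28500$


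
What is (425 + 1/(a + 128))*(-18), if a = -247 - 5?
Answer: -474291/62 ≈ -7649.9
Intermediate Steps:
a = -252
(425 + 1/(a + 128))*(-18) = (425 + 1/(-252 + 128))*(-18) = (425 + 1/(-124))*(-18) = (425 - 1/124)*(-18) = (52699/124)*(-18) = -474291/62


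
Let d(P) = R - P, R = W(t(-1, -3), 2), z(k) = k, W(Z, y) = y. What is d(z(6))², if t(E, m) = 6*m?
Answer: 16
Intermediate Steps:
R = 2
d(P) = 2 - P
d(z(6))² = (2 - 1*6)² = (2 - 6)² = (-4)² = 16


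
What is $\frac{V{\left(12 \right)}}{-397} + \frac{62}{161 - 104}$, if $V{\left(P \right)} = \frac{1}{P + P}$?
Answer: $\frac{65631}{60344} \approx 1.0876$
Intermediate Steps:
$V{\left(P \right)} = \frac{1}{2 P}$
$\frac{V{\left(12 \right)}}{-397} + \frac{62}{161 - 104} = \frac{\frac{1}{2} \cdot \frac{1}{12}}{-397} + \frac{62}{161 - 104} = \frac{1}{2} \cdot \frac{1}{12} \left(- \frac{1}{397}\right) + \frac{62}{57} = \frac{1}{24} \left(- \frac{1}{397}\right) + 62 \cdot \frac{1}{57} = - \frac{1}{9528} + \frac{62}{57} = \frac{65631}{60344}$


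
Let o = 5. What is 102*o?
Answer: 510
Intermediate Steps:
102*o = 102*5 = 510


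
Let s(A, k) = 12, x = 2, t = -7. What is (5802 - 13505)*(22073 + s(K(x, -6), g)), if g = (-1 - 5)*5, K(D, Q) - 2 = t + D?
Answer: -170120755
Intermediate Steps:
K(D, Q) = -5 + D (K(D, Q) = 2 + (-7 + D) = -5 + D)
g = -30 (g = -6*5 = -30)
(5802 - 13505)*(22073 + s(K(x, -6), g)) = (5802 - 13505)*(22073 + 12) = -7703*22085 = -170120755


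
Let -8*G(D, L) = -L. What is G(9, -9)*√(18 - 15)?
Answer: -9*√3/8 ≈ -1.9486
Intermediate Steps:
G(D, L) = L/8 (G(D, L) = -(-1)*L/8 = L/8)
G(9, -9)*√(18 - 15) = ((⅛)*(-9))*√(18 - 15) = -9*√3/8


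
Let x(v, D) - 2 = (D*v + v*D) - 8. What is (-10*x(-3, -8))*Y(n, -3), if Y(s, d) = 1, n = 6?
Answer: -420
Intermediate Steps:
x(v, D) = -6 + 2*D*v (x(v, D) = 2 + ((D*v + v*D) - 8) = 2 + ((D*v + D*v) - 8) = 2 + (2*D*v - 8) = 2 + (-8 + 2*D*v) = -6 + 2*D*v)
(-10*x(-3, -8))*Y(n, -3) = -10*(-6 + 2*(-8)*(-3))*1 = -10*(-6 + 48)*1 = -10*42*1 = -420*1 = -420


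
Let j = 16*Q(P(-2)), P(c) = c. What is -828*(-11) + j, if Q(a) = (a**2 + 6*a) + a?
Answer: 8948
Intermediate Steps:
Q(a) = a**2 + 7*a
j = -160 (j = 16*(-2*(7 - 2)) = 16*(-2*5) = 16*(-10) = -160)
-828*(-11) + j = -828*(-11) - 160 = -138*(-66) - 160 = 9108 - 160 = 8948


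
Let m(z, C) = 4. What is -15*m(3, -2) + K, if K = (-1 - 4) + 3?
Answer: -62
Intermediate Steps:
K = -2 (K = -5 + 3 = -2)
-15*m(3, -2) + K = -15*4 - 2 = -60 - 2 = -62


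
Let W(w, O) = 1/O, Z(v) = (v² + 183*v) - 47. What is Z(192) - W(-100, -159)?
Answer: 11440528/159 ≈ 71953.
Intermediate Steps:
Z(v) = -47 + v² + 183*v
Z(192) - W(-100, -159) = (-47 + 192² + 183*192) - 1/(-159) = (-47 + 36864 + 35136) - 1*(-1/159) = 71953 + 1/159 = 11440528/159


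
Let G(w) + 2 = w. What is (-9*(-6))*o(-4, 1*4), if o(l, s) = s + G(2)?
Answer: 216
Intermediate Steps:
G(w) = -2 + w
o(l, s) = s (o(l, s) = s + (-2 + 2) = s + 0 = s)
(-9*(-6))*o(-4, 1*4) = (-9*(-6))*(1*4) = 54*4 = 216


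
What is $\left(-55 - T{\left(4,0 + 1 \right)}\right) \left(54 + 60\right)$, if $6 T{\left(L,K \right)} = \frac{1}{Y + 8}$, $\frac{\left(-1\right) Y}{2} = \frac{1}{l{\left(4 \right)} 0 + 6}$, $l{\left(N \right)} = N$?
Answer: $- \frac{144267}{23} \approx -6272.5$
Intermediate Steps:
$Y = - \frac{1}{3}$ ($Y = - \frac{2}{4 \cdot 0 + 6} = - \frac{2}{0 + 6} = - \frac{2}{6} = \left(-2\right) \frac{1}{6} = - \frac{1}{3} \approx -0.33333$)
$T{\left(L,K \right)} = \frac{1}{46}$ ($T{\left(L,K \right)} = \frac{1}{6 \left(- \frac{1}{3} + 8\right)} = \frac{1}{6 \cdot \frac{23}{3}} = \frac{1}{6} \cdot \frac{3}{23} = \frac{1}{46}$)
$\left(-55 - T{\left(4,0 + 1 \right)}\right) \left(54 + 60\right) = \left(-55 - \frac{1}{46}\right) \left(54 + 60\right) = \left(-55 - \frac{1}{46}\right) 114 = \left(- \frac{2531}{46}\right) 114 = - \frac{144267}{23}$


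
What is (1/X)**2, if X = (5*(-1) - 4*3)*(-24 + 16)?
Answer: 1/18496 ≈ 5.4066e-5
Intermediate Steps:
X = 136 (X = (-5 - 1*12)*(-8) = (-5 - 12)*(-8) = -17*(-8) = 136)
(1/X)**2 = (1/136)**2 = 1/18496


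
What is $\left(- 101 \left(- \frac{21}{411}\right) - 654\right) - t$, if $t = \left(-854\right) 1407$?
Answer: $\frac{164527295}{137} \approx 1.2009 \cdot 10^{6}$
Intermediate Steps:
$t = -1201578$
$\left(- 101 \left(- \frac{21}{411}\right) - 654\right) - t = \left(- 101 \left(- \frac{21}{411}\right) - 654\right) - -1201578 = \left(- 101 \left(\left(-21\right) \frac{1}{411}\right) - 654\right) + 1201578 = \left(\left(-101\right) \left(- \frac{7}{137}\right) - 654\right) + 1201578 = \left(\frac{707}{137} - 654\right) + 1201578 = - \frac{88891}{137} + 1201578 = \frac{164527295}{137}$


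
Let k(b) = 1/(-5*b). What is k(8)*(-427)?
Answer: 427/40 ≈ 10.675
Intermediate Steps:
k(b) = -1/(5*b)
k(8)*(-427) = -1/5/8*(-427) = -1/5*1/8*(-427) = -1/40*(-427) = 427/40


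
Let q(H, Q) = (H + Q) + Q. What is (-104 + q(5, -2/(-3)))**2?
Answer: 85849/9 ≈ 9538.8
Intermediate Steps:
q(H, Q) = H + 2*Q
(-104 + q(5, -2/(-3)))**2 = (-104 + (5 + 2*(-2/(-3))))**2 = (-104 + (5 + 2*(-2*(-1/3))))**2 = (-104 + (5 + 2*(2/3)))**2 = (-104 + (5 + 4/3))**2 = (-104 + 19/3)**2 = (-293/3)**2 = 85849/9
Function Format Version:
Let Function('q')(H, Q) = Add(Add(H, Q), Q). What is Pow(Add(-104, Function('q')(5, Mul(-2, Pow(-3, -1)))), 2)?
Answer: Rational(85849, 9) ≈ 9538.8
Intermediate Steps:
Function('q')(H, Q) = Add(H, Mul(2, Q))
Pow(Add(-104, Function('q')(5, Mul(-2, Pow(-3, -1)))), 2) = Pow(Add(-104, Add(5, Mul(2, Mul(-2, Pow(-3, -1))))), 2) = Pow(Add(-104, Add(5, Mul(2, Mul(-2, Rational(-1, 3))))), 2) = Pow(Add(-104, Add(5, Mul(2, Rational(2, 3)))), 2) = Pow(Add(-104, Add(5, Rational(4, 3))), 2) = Pow(Add(-104, Rational(19, 3)), 2) = Pow(Rational(-293, 3), 2) = Rational(85849, 9)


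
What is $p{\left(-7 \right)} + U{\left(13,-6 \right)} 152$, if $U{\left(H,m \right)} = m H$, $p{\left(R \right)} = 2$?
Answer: $-11854$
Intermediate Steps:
$U{\left(H,m \right)} = H m$
$p{\left(-7 \right)} + U{\left(13,-6 \right)} 152 = 2 + 13 \left(-6\right) 152 = 2 - 11856 = -11854$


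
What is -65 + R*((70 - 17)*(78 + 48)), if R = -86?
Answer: -574373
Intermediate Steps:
-65 + R*((70 - 17)*(78 + 48)) = -65 - 86*(70 - 17)*(78 + 48) = -65 - 4558*126 = -65 - 86*6678 = -65 - 574308 = -574373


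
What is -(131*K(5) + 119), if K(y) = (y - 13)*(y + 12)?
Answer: 17697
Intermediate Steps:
K(y) = (-13 + y)*(12 + y)
-(131*K(5) + 119) = -(131*(-156 + 5² - 1*5) + 119) = -(131*(-156 + 25 - 5) + 119) = -(131*(-136) + 119) = -(-17816 + 119) = -1*(-17697) = 17697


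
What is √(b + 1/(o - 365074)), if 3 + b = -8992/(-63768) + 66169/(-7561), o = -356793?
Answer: I*√21975746096361834984858143739/43506008040777 ≈ 3.4074*I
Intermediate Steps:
b = -699740728/60268731 (b = -3 + (-8992/(-63768) + 66169/(-7561)) = -3 + (-8992*(-1/63768) + 66169*(-1/7561)) = -3 + (1124/7971 - 66169/7561) = -3 - 518934535/60268731 = -699740728/60268731 ≈ -11.610)
√(b + 1/(o - 365074)) = √(-699740728/60268731 + 1/(-356793 - 365074)) = √(-699740728/60268731 + 1/(-721867)) = √(-699740728/60268731 - 1/721867) = √(-505119800367907/43506008040777) = I*√21975746096361834984858143739/43506008040777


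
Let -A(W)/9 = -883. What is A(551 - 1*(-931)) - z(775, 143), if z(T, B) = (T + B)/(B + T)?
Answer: 7946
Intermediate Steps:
z(T, B) = 1 (z(T, B) = (B + T)/(B + T) = 1)
A(W) = 7947 (A(W) = -9*(-883) = 7947)
A(551 - 1*(-931)) - z(775, 143) = 7947 - 1*1 = 7947 - 1 = 7946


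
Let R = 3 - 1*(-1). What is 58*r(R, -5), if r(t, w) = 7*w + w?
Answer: -2320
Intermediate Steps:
R = 4 (R = 3 + 1 = 4)
r(t, w) = 8*w
58*r(R, -5) = 58*(8*(-5)) = 58*(-40) = -2320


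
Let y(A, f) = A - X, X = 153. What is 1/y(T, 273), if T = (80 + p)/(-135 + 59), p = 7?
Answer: -76/11715 ≈ -0.0064874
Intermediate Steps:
T = -87/76 (T = (80 + 7)/(-135 + 59) = 87/(-76) = 87*(-1/76) = -87/76 ≈ -1.1447)
y(A, f) = -153 + A (y(A, f) = A - 1*153 = A - 153 = -153 + A)
1/y(T, 273) = 1/(-153 - 87/76) = 1/(-11715/76) = -76/11715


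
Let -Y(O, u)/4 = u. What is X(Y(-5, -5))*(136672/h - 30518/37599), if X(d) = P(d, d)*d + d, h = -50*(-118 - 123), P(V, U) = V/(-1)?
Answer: -181297567864/45306795 ≈ -4001.6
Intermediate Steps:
P(V, U) = -V (P(V, U) = V*(-1) = -V)
h = 12050 (h = -50*(-241) = 12050)
Y(O, u) = -4*u
X(d) = d - d² (X(d) = (-d)*d + d = -d² + d = d - d²)
X(Y(-5, -5))*(136672/h - 30518/37599) = ((-4*(-5))*(1 - (-4)*(-5)))*(136672/12050 - 30518/37599) = (20*(1 - 1*20))*(136672*(1/12050) - 30518*1/37599) = (20*(1 - 20))*(68336/6025 - 30518/37599) = (20*(-19))*(2385494314/226533975) = -380*2385494314/226533975 = -181297567864/45306795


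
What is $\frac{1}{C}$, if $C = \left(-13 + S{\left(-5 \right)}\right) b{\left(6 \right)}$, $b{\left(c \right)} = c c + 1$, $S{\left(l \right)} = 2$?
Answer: $- \frac{1}{407} \approx -0.002457$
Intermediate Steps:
$b{\left(c \right)} = 1 + c^{2}$ ($b{\left(c \right)} = c^{2} + 1 = 1 + c^{2}$)
$C = -407$ ($C = \left(-13 + 2\right) \left(1 + 6^{2}\right) = - 11 \left(1 + 36\right) = \left(-11\right) 37 = -407$)
$\frac{1}{C} = \frac{1}{-407} = - \frac{1}{407}$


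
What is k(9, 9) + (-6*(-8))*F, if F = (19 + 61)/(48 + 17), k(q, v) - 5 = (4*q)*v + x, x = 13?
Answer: 5214/13 ≈ 401.08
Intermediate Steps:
k(q, v) = 18 + 4*q*v (k(q, v) = 5 + ((4*q)*v + 13) = 5 + (4*q*v + 13) = 5 + (13 + 4*q*v) = 18 + 4*q*v)
F = 16/13 (F = 80/65 = 80*(1/65) = 16/13 ≈ 1.2308)
k(9, 9) + (-6*(-8))*F = (18 + 4*9*9) - 6*(-8)*(16/13) = (18 + 324) + 48*(16/13) = 342 + 768/13 = 5214/13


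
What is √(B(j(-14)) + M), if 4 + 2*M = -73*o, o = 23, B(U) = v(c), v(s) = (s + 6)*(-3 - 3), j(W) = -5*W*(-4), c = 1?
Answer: I*√3534/2 ≈ 29.724*I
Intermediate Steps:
j(W) = 20*W
v(s) = -36 - 6*s (v(s) = (6 + s)*(-6) = -36 - 6*s)
B(U) = -42 (B(U) = -36 - 6*1 = -36 - 6 = -42)
M = -1683/2 (M = -2 + (-73*23)/2 = -2 + (½)*(-1679) = -2 - 1679/2 = -1683/2 ≈ -841.50)
√(B(j(-14)) + M) = √(-42 - 1683/2) = √(-1767/2) = I*√3534/2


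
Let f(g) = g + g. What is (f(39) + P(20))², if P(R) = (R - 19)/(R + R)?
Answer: 9740641/1600 ≈ 6087.9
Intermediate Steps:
f(g) = 2*g
P(R) = (-19 + R)/(2*R) (P(R) = (-19 + R)/((2*R)) = (-19 + R)*(1/(2*R)) = (-19 + R)/(2*R))
(f(39) + P(20))² = (2*39 + (½)*(-19 + 20)/20)² = (78 + (½)*(1/20)*1)² = (78 + 1/40)² = (3121/40)² = 9740641/1600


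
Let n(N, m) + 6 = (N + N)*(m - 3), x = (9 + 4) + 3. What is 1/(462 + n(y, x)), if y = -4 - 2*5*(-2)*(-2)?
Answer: -1/688 ≈ -0.0014535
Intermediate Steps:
y = -44 (y = -4 - (-20)*(-2) = -4 - 2*20 = -4 - 40 = -44)
x = 16 (x = 13 + 3 = 16)
n(N, m) = -6 + 2*N*(-3 + m) (n(N, m) = -6 + (N + N)*(m - 3) = -6 + (2*N)*(-3 + m) = -6 + 2*N*(-3 + m))
1/(462 + n(y, x)) = 1/(462 + (-6 - 6*(-44) + 2*(-44)*16)) = 1/(462 + (-6 + 264 - 1408)) = 1/(462 - 1150) = 1/(-688) = -1/688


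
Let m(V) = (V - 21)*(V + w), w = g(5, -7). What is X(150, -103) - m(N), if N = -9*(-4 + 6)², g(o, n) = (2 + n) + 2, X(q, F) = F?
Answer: -2326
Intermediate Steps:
g(o, n) = 4 + n
w = -3 (w = 4 - 7 = -3)
N = -36 (N = -9*2² = -9*4 = -36)
m(V) = (-21 + V)*(-3 + V) (m(V) = (V - 21)*(V - 3) = (-21 + V)*(-3 + V))
X(150, -103) - m(N) = -103 - (63 + (-36)² - 24*(-36)) = -103 - (63 + 1296 + 864) = -103 - 1*2223 = -103 - 2223 = -2326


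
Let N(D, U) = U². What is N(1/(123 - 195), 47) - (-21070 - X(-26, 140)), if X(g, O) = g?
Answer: 23253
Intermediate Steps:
N(1/(123 - 195), 47) - (-21070 - X(-26, 140)) = 47² - (-21070 - 1*(-26)) = 2209 - (-21070 + 26) = 2209 - 1*(-21044) = 2209 + 21044 = 23253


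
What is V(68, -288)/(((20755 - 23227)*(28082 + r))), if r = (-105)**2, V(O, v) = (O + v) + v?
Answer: 127/24168126 ≈ 5.2549e-6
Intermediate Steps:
V(O, v) = O + 2*v
r = 11025
V(68, -288)/(((20755 - 23227)*(28082 + r))) = (68 + 2*(-288))/(((20755 - 23227)*(28082 + 11025))) = (68 - 576)/((-2472*39107)) = -508/(-96672504) = -508*(-1/96672504) = 127/24168126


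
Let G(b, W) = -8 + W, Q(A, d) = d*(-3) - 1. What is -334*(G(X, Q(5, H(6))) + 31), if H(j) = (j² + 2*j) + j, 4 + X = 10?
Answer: 46760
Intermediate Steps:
X = 6 (X = -4 + 10 = 6)
H(j) = j² + 3*j
Q(A, d) = -1 - 3*d (Q(A, d) = -3*d - 1 = -1 - 3*d)
-334*(G(X, Q(5, H(6))) + 31) = -334*((-8 + (-1 - 18*(3 + 6))) + 31) = -334*((-8 + (-1 - 18*9)) + 31) = -334*((-8 + (-1 - 3*54)) + 31) = -334*((-8 + (-1 - 162)) + 31) = -334*((-8 - 163) + 31) = -334*(-171 + 31) = -334*(-140) = 46760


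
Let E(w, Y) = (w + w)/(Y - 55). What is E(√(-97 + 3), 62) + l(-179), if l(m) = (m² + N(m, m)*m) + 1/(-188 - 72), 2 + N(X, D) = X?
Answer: 16754399/260 + 2*I*√94/7 ≈ 64440.0 + 2.7701*I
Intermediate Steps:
N(X, D) = -2 + X
E(w, Y) = 2*w/(-55 + Y) (E(w, Y) = (2*w)/(-55 + Y) = 2*w/(-55 + Y))
l(m) = -1/260 + m² + m*(-2 + m) (l(m) = (m² + (-2 + m)*m) + 1/(-188 - 72) = (m² + m*(-2 + m)) + 1/(-260) = (m² + m*(-2 + m)) - 1/260 = -1/260 + m² + m*(-2 + m))
E(√(-97 + 3), 62) + l(-179) = 2*√(-97 + 3)/(-55 + 62) + (-1/260 - 2*(-179) + 2*(-179)²) = 2*√(-94)/7 + (-1/260 + 358 + 2*32041) = 2*(I*√94)*(⅐) + (-1/260 + 358 + 64082) = 2*I*√94/7 + 16754399/260 = 16754399/260 + 2*I*√94/7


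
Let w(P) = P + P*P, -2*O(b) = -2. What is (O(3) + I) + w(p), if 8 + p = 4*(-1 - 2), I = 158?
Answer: 539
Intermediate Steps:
O(b) = 1 (O(b) = -½*(-2) = 1)
p = -20 (p = -8 + 4*(-1 - 2) = -8 + 4*(-3) = -8 - 12 = -20)
w(P) = P + P²
(O(3) + I) + w(p) = (1 + 158) - 20*(1 - 20) = 159 - 20*(-19) = 159 + 380 = 539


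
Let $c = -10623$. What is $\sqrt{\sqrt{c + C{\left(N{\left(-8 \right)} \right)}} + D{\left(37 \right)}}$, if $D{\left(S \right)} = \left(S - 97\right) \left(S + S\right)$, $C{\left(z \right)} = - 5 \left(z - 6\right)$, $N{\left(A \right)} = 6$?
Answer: $\sqrt{-4440 + i \sqrt{10623}} \approx 0.7733 + 66.638 i$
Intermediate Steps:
$C{\left(z \right)} = 30 - 5 z$ ($C{\left(z \right)} = - 5 \left(-6 + z\right) = 30 - 5 z$)
$D{\left(S \right)} = 2 S \left(-97 + S\right)$ ($D{\left(S \right)} = \left(-97 + S\right) 2 S = 2 S \left(-97 + S\right)$)
$\sqrt{\sqrt{c + C{\left(N{\left(-8 \right)} \right)}} + D{\left(37 \right)}} = \sqrt{\sqrt{-10623 + \left(30 - 30\right)} + 2 \cdot 37 \left(-97 + 37\right)} = \sqrt{\sqrt{-10623 + \left(30 - 30\right)} + 2 \cdot 37 \left(-60\right)} = \sqrt{\sqrt{-10623 + 0} - 4440} = \sqrt{\sqrt{-10623} - 4440} = \sqrt{i \sqrt{10623} - 4440} = \sqrt{-4440 + i \sqrt{10623}}$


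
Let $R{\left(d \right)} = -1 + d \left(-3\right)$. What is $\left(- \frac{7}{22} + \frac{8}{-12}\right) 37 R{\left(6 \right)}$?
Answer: $\frac{45695}{66} \approx 692.35$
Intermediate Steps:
$R{\left(d \right)} = -1 - 3 d$
$\left(- \frac{7}{22} + \frac{8}{-12}\right) 37 R{\left(6 \right)} = \left(- \frac{7}{22} + \frac{8}{-12}\right) 37 \left(-1 - 18\right) = \left(\left(-7\right) \frac{1}{22} + 8 \left(- \frac{1}{12}\right)\right) 37 \left(-1 - 18\right) = \left(- \frac{7}{22} - \frac{2}{3}\right) 37 \left(-19\right) = \left(- \frac{65}{66}\right) 37 \left(-19\right) = \left(- \frac{2405}{66}\right) \left(-19\right) = \frac{45695}{66}$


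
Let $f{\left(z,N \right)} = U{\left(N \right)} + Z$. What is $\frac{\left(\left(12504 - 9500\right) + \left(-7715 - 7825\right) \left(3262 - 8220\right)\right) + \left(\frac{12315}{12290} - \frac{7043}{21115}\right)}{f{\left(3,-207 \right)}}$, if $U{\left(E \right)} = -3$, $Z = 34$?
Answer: $\frac{3998963474011631}{1608920770} \approx 2.4855 \cdot 10^{6}$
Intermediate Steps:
$f{\left(z,N \right)} = 31$ ($f{\left(z,N \right)} = -3 + 34 = 31$)
$\frac{\left(\left(12504 - 9500\right) + \left(-7715 - 7825\right) \left(3262 - 8220\right)\right) + \left(\frac{12315}{12290} - \frac{7043}{21115}\right)}{f{\left(3,-207 \right)}} = \frac{\left(\left(12504 - 9500\right) + \left(-7715 - 7825\right) \left(3262 - 8220\right)\right) + \left(\frac{12315}{12290} - \frac{7043}{21115}\right)}{31} = \left(\left(3004 - -77047320\right) + \left(12315 \cdot \frac{1}{12290} - \frac{7043}{21115}\right)\right) \frac{1}{31} = \left(\left(3004 + 77047320\right) + \left(\frac{2463}{2458} - \frac{7043}{21115}\right)\right) \frac{1}{31} = \left(77050324 + \frac{34694551}{51900670}\right) \frac{1}{31} = \frac{3998963474011631}{51900670} \cdot \frac{1}{31} = \frac{3998963474011631}{1608920770}$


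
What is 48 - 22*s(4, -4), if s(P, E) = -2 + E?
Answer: 180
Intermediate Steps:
48 - 22*s(4, -4) = 48 - 22*(-2 - 4) = 48 - 22*(-6) = 48 + 132 = 180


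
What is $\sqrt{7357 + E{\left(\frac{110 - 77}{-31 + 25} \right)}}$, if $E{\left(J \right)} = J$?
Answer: $\frac{13 \sqrt{174}}{2} \approx 85.741$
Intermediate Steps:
$\sqrt{7357 + E{\left(\frac{110 - 77}{-31 + 25} \right)}} = \sqrt{7357 + \frac{110 - 77}{-31 + 25}} = \sqrt{7357 + \frac{33}{-6}} = \sqrt{7357 + 33 \left(- \frac{1}{6}\right)} = \sqrt{7357 - \frac{11}{2}} = \sqrt{\frac{14703}{2}} = \frac{13 \sqrt{174}}{2}$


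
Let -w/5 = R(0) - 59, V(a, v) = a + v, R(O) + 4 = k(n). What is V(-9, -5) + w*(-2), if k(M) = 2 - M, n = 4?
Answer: -664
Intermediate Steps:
R(O) = -6 (R(O) = -4 + (2 - 1*4) = -4 + (2 - 4) = -4 - 2 = -6)
w = 325 (w = -5*(-6 - 59) = -5*(-65) = 325)
V(-9, -5) + w*(-2) = (-9 - 5) + 325*(-2) = -14 - 650 = -664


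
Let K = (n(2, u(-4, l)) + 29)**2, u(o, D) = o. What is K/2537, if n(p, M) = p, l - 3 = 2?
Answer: 961/2537 ≈ 0.37879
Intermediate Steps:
l = 5 (l = 3 + 2 = 5)
K = 961 (K = (2 + 29)**2 = 31**2 = 961)
K/2537 = 961/2537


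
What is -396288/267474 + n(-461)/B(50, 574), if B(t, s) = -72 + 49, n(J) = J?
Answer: 19031815/1025317 ≈ 18.562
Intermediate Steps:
B(t, s) = -23
-396288/267474 + n(-461)/B(50, 574) = -396288/267474 - 461/(-23) = -396288*1/267474 - 461*(-1/23) = -66048/44579 + 461/23 = 19031815/1025317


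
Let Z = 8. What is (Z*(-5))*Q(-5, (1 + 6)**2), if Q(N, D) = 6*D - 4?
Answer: -11600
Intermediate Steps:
Q(N, D) = -4 + 6*D
(Z*(-5))*Q(-5, (1 + 6)**2) = (8*(-5))*(-4 + 6*(1 + 6)**2) = -40*(-4 + 6*7**2) = -40*(-4 + 6*49) = -40*(-4 + 294) = -40*290 = -11600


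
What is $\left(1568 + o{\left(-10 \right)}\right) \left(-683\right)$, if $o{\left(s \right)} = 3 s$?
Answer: $-1050454$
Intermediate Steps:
$\left(1568 + o{\left(-10 \right)}\right) \left(-683\right) = \left(1568 + 3 \left(-10\right)\right) \left(-683\right) = \left(1568 - 30\right) \left(-683\right) = 1538 \left(-683\right) = -1050454$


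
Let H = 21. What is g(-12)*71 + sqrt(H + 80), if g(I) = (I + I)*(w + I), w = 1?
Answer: 18744 + sqrt(101) ≈ 18754.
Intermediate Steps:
g(I) = 2*I*(1 + I) (g(I) = (I + I)*(1 + I) = (2*I)*(1 + I) = 2*I*(1 + I))
g(-12)*71 + sqrt(H + 80) = (2*(-12)*(1 - 12))*71 + sqrt(21 + 80) = (2*(-12)*(-11))*71 + sqrt(101) = 264*71 + sqrt(101) = 18744 + sqrt(101)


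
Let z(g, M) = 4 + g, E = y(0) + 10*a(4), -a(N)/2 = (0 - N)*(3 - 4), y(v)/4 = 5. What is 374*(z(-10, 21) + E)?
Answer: -24684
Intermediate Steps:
y(v) = 20 (y(v) = 4*5 = 20)
a(N) = -2*N (a(N) = -2*(0 - N)*(3 - 4) = -2*(-N)*(-1) = -2*N)
E = -60 (E = 20 + 10*(-2*4) = 20 + 10*(-8) = 20 - 80 = -60)
374*(z(-10, 21) + E) = 374*((4 - 10) - 60) = 374*(-6 - 60) = 374*(-66) = -24684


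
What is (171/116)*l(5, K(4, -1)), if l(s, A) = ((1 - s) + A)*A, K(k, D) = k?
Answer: 0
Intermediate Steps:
l(s, A) = A*(1 + A - s) (l(s, A) = (1 + A - s)*A = A*(1 + A - s))
(171/116)*l(5, K(4, -1)) = (171/116)*(4*(1 + 4 - 1*5)) = (171*(1/116))*(4*(1 + 4 - 5)) = 171*(4*0)/116 = (171/116)*0 = 0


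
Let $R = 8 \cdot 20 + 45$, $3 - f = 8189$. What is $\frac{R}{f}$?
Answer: $- \frac{205}{8186} \approx -0.025043$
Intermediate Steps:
$f = -8186$ ($f = 3 - 8189 = -8186$)
$R = 205$ ($R = 160 + 45 = 205$)
$\frac{R}{f} = \frac{205}{-8186} = 205 \left(- \frac{1}{8186}\right) = - \frac{205}{8186}$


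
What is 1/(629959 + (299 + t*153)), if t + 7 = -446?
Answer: 1/560949 ≈ 1.7827e-6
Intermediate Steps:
t = -453 (t = -7 - 446 = -453)
1/(629959 + (299 + t*153)) = 1/(629959 + (299 - 453*153)) = 1/(629959 + (299 - 69309)) = 1/(629959 - 69010) = 1/560949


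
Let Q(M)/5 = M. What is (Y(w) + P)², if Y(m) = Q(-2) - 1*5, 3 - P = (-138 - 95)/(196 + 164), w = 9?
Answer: 16703569/129600 ≈ 128.89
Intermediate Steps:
P = 1313/360 (P = 3 - (-138 - 95)/(196 + 164) = 3 - (-233)/360 = 3 - 1*(-233/360) = 3 + 233/360 = 1313/360 ≈ 3.6472)
Q(M) = 5*M
Y(m) = -15 (Y(m) = 5*(-2) - 1*5 = -10 - 5 = -15)
(Y(w) + P)² = (-15 + 1313/360)² = (-4087/360)² = 16703569/129600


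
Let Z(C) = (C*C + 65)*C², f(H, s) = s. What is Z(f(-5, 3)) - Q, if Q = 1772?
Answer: -1106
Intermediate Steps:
Z(C) = C²*(65 + C²) (Z(C) = (C² + 65)*C² = (65 + C²)*C² = C²*(65 + C²))
Z(f(-5, 3)) - Q = 3²*(65 + 3²) - 1*1772 = 9*(65 + 9) - 1772 = 9*74 - 1772 = 666 - 1772 = -1106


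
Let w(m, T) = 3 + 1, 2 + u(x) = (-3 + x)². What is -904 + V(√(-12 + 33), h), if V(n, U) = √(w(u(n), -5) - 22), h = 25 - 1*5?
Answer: -904 + 3*I*√2 ≈ -904.0 + 4.2426*I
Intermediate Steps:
u(x) = -2 + (-3 + x)²
h = 20 (h = 25 - 5 = 20)
w(m, T) = 4
V(n, U) = 3*I*√2 (V(n, U) = √(4 - 22) = √(-18) = 3*I*√2)
-904 + V(√(-12 + 33), h) = -904 + 3*I*√2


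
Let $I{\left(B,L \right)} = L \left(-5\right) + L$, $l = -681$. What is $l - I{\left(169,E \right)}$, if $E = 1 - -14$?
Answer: $-621$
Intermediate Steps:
$E = 15$ ($E = 1 + 14 = 15$)
$I{\left(B,L \right)} = - 4 L$ ($I{\left(B,L \right)} = - 5 L + L = - 4 L$)
$l - I{\left(169,E \right)} = -681 - \left(-4\right) 15 = -681 - -60 = -681 + 60 = -621$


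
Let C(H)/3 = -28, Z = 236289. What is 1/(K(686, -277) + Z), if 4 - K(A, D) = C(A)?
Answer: 1/236377 ≈ 4.2305e-6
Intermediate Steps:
C(H) = -84 (C(H) = 3*(-28) = -84)
K(A, D) = 88 (K(A, D) = 4 - 1*(-84) = 4 + 84 = 88)
1/(K(686, -277) + Z) = 1/(88 + 236289) = 1/236377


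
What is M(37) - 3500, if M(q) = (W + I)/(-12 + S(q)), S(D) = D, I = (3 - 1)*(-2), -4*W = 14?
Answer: -35003/10 ≈ -3500.3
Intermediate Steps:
W = -7/2 (W = -¼*14 = -7/2 ≈ -3.5000)
I = -4 (I = 2*(-2) = -4)
M(q) = -15/(2*(-12 + q)) (M(q) = (-7/2 - 4)/(-12 + q) = -15/(2*(-12 + q)))
M(37) - 3500 = -15/(-24 + 2*37) - 3500 = -15/(-24 + 74) - 3500 = -15/50 - 3500 = -15*1/50 - 3500 = -3/10 - 3500 = -35003/10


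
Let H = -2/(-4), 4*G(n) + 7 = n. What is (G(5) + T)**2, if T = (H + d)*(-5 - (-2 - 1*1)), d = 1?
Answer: 49/4 ≈ 12.250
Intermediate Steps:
G(n) = -7/4 + n/4
H = 1/2 (H = -2*(-1/4) = 1/2 ≈ 0.50000)
T = -3 (T = (1/2 + 1)*(-5 - (-2 - 1*1)) = 3*(-5 - (-2 - 1))/2 = 3*(-5 - 1*(-3))/2 = 3*(-5 + 3)/2 = (3/2)*(-2) = -3)
(G(5) + T)**2 = ((-7/4 + (1/4)*5) - 3)**2 = ((-7/4 + 5/4) - 3)**2 = (-1/2 - 3)**2 = (-7/2)**2 = 49/4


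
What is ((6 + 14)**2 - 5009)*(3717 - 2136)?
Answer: -7286829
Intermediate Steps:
((6 + 14)**2 - 5009)*(3717 - 2136) = (20**2 - 5009)*1581 = (400 - 5009)*1581 = -4609*1581 = -7286829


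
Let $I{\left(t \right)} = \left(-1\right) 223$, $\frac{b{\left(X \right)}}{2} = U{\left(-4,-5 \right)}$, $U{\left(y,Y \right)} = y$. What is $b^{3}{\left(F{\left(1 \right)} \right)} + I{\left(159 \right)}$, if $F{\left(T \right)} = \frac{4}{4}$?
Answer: $-735$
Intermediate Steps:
$F{\left(T \right)} = 1$ ($F{\left(T \right)} = 4 \cdot \frac{1}{4} = 1$)
$b{\left(X \right)} = -8$ ($b{\left(X \right)} = 2 \left(-4\right) = -8$)
$I{\left(t \right)} = -223$
$b^{3}{\left(F{\left(1 \right)} \right)} + I{\left(159 \right)} = \left(-8\right)^{3} - 223 = -512 - 223 = -735$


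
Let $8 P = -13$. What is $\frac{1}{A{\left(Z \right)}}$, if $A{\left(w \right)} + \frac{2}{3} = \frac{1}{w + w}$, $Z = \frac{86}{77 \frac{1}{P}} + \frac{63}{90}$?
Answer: $- \frac{5151}{5744} \approx -0.89676$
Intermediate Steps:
$P = - \frac{13}{8}$ ($P = \frac{1}{8} \left(-13\right) = - \frac{13}{8} \approx -1.625$)
$Z = - \frac{1717}{1540}$ ($Z = \frac{86}{77 \frac{1}{- \frac{13}{8}}} + \frac{63}{90} = \frac{86}{77 \left(- \frac{8}{13}\right)} + 63 \cdot \frac{1}{90} = \frac{86}{- \frac{616}{13}} + \frac{7}{10} = 86 \left(- \frac{13}{616}\right) + \frac{7}{10} = - \frac{559}{308} + \frac{7}{10} = - \frac{1717}{1540} \approx -1.1149$)
$A{\left(w \right)} = - \frac{2}{3} + \frac{1}{2 w}$ ($A{\left(w \right)} = - \frac{2}{3} + \frac{1}{w + w} = - \frac{2}{3} + \frac{1}{2 w}$)
$\frac{1}{A{\left(Z \right)}} = \frac{1}{\frac{1}{6} \frac{1}{- \frac{1717}{1540}} \left(3 - - \frac{1717}{385}\right)} = \frac{1}{\frac{1}{6} \left(- \frac{1540}{1717}\right) \left(3 + \frac{1717}{385}\right)} = \frac{1}{\frac{1}{6} \left(- \frac{1540}{1717}\right) \frac{2872}{385}} = \frac{1}{- \frac{5744}{5151}} = - \frac{5151}{5744}$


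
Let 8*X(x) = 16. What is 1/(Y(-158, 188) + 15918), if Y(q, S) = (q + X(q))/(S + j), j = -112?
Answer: 19/302403 ≈ 6.2830e-5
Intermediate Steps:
X(x) = 2 (X(x) = (⅛)*16 = 2)
Y(q, S) = (2 + q)/(-112 + S) (Y(q, S) = (q + 2)/(S - 112) = (2 + q)/(-112 + S))
1/(Y(-158, 188) + 15918) = 1/((2 - 158)/(-112 + 188) + 15918) = 1/(-156/76 + 15918) = 1/((1/76)*(-156) + 15918) = 1/(-39/19 + 15918) = 1/(302403/19) = 19/302403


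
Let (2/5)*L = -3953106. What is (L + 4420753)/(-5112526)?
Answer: 2731006/2556263 ≈ 1.0684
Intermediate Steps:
L = -9882765 (L = (5/2)*(-3953106) = -9882765)
(L + 4420753)/(-5112526) = (-9882765 + 4420753)/(-5112526) = -5462012*(-1/5112526) = 2731006/2556263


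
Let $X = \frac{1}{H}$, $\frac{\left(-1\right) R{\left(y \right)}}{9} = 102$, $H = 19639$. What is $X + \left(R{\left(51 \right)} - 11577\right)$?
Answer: $- \frac{245389304}{19639} \approx -12495.0$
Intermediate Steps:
$R{\left(y \right)} = -918$ ($R{\left(y \right)} = \left(-9\right) 102 = -918$)
$X = \frac{1}{19639} \approx 5.0919 \cdot 10^{-5}$
$X + \left(R{\left(51 \right)} - 11577\right) = \frac{1}{19639} - 12495 = - \frac{245389304}{19639}$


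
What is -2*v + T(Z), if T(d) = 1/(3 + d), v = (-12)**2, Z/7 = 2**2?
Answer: -8927/31 ≈ -287.97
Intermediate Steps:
Z = 28 (Z = 7*2**2 = 7*4 = 28)
v = 144
-2*v + T(Z) = -2*144 + 1/(3 + 28) = -288 + 1/31 = -8927/31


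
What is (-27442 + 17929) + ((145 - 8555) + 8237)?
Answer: -9686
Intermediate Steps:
(-27442 + 17929) + ((145 - 8555) + 8237) = -9513 + (-8410 + 8237) = -9513 - 173 = -9686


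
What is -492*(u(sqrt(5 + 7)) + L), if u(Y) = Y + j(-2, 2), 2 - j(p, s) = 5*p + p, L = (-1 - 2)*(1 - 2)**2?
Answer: -5412 - 984*sqrt(3) ≈ -7116.3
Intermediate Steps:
L = -3 (L = -3*(-1)**2 = -3*1 = -3)
j(p, s) = 2 - 6*p (j(p, s) = 2 - (5*p + p) = 2 - 6*p)
u(Y) = 14 + Y (u(Y) = Y + (2 - 6*(-2)) = Y + (2 + 12) = Y + 14 = 14 + Y)
-492*(u(sqrt(5 + 7)) + L) = -492*((14 + sqrt(5 + 7)) - 3) = -492*((14 + sqrt(12)) - 3) = -492*((14 + 2*sqrt(3)) - 3) = -492*(11 + 2*sqrt(3)) = -5412 - 984*sqrt(3)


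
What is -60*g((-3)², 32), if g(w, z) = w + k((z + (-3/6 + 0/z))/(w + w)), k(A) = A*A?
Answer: -2895/4 ≈ -723.75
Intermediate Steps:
k(A) = A²
g(w, z) = w + (-½ + z)²/(4*w²) (g(w, z) = w + ((z + (-3/6 + 0/z))/(w + w))² = w + ((z + (-3*⅙ + 0))/((2*w)))² = w + ((z + (-½ + 0))*(1/(2*w)))² = w + ((z - ½)*(1/(2*w)))² = w + ((-½ + z)*(1/(2*w)))² = w + ((-½ + z)/(2*w))² = w + (-½ + z)²/(4*w²))
-60*g((-3)², 32) = -60*((-3)² + (-1 + 2*32)²/(16*((-3)²)²)) = -60*(9 + (1/16)*(-1 + 64)²/9²) = -60*(9 + (1/16)*(1/81)*63²) = -60*(9 + (1/16)*(1/81)*3969) = -60*(9 + 49/16) = -60*193/16 = -2895/4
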